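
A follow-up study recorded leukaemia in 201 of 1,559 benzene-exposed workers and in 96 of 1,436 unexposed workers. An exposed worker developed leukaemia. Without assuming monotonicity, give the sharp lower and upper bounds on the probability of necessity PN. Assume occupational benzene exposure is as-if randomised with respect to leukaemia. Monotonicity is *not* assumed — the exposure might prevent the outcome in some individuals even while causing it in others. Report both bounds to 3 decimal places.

p₁ = P(outcome | exposed) = 201/1559 = 0.12893
p₀ = P(outcome | unexposed) = 96/1436 = 0.066852
Under exogeneity alone the bounds on PN are max{0,(p₁−p₀)/p₁} ≤ PN ≤ min{1,(1−p₀)/p₁}.
  lower = (p₁ − p₀)/p₁ = 0.062076 / 0.12893 ≈ 0.4815
  upper = min{1, (1 − p₀)/p₁} = 0.93315 / 0.12893 ≈ 7.2377 → capped at 1

0.481 ≤ PN ≤ 1.000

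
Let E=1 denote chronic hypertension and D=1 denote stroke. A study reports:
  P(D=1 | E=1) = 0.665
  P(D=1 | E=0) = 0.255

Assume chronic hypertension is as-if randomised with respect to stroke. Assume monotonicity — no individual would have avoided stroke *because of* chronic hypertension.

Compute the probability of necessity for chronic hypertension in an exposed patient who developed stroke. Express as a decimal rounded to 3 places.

Let p₁ = 0.665, p₀ = 0.255.
Under exogeneity and monotonicity, PN = (p₁ − p₀) / p₁.
PN = (0.665 − 0.255) / 0.665 = 0.41 / 0.665 ≈ 0.6165

PN ≈ 0.617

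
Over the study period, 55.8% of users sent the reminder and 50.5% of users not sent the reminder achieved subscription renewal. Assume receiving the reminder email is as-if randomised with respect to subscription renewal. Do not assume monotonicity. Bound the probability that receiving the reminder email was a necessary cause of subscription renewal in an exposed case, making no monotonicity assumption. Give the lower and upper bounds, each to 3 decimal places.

p₁ = 0.558, p₀ = 0.505.
Under exogeneity alone the bounds on PN are max{0,(p₁−p₀)/p₁} ≤ PN ≤ min{1,(1−p₀)/p₁}.
  lower = (p₁ − p₀)/p₁ = 0.053 / 0.558 ≈ 0.0950
  upper = min{1, (1 − p₀)/p₁} = 0.495 / 0.558 ≈ 0.8871

0.095 ≤ PN ≤ 0.887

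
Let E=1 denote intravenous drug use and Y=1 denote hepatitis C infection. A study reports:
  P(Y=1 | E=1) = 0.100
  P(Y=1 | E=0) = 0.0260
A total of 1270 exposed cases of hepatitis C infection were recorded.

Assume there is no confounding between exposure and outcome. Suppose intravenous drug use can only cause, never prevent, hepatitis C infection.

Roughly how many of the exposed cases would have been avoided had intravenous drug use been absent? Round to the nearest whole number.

Let p₁ = 0.1, p₀ = 0.026.
PN = (p₁ − p₀)/p₁ = (0.1 − 0.026) / 0.1 ≈ 0.74000.
Attributable cases ≈ PN × (exposed cases) = 0.74000 × 1270 ≈ 939.80.

about 940 cases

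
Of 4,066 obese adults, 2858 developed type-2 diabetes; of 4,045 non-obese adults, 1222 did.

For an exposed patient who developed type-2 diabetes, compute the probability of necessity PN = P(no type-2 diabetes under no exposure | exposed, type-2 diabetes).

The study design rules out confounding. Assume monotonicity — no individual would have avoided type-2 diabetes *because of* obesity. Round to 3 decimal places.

PN ≈ 0.570

p₁ = P(outcome | exposed) = 2858/4066 = 0.7029
p₀ = P(outcome | unexposed) = 1222/4045 = 0.3021
Under exogeneity and monotonicity, PN = (p₁ − p₀) / p₁.
PN = (0.7029 − 0.3021) / 0.7029 = 0.4008 / 0.7029 ≈ 0.5702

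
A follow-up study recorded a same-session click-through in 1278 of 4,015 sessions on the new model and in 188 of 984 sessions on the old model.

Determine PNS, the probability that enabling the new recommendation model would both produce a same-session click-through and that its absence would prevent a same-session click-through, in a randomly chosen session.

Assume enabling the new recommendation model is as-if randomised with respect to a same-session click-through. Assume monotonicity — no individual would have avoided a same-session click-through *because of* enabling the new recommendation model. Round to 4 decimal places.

PNS ≈ 0.1272

p₁ = P(outcome | exposed) = 1278/4015 = 0.31831
p₀ = P(outcome | unexposed) = 188/984 = 0.19106
Under exogeneity and monotonicity, PNS = p₁ − p₀.
PNS = 0.31831 − 0.19106 = 0.12725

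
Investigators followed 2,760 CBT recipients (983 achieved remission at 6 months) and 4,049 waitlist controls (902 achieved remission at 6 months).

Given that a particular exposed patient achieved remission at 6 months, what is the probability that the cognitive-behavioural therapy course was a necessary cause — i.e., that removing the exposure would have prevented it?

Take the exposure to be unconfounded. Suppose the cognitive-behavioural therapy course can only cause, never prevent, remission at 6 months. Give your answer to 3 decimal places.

PN ≈ 0.375

p₁ = P(outcome | exposed) = 983/2760 = 0.35616
p₀ = P(outcome | unexposed) = 902/4049 = 0.22277
Under exogeneity and monotonicity, PN = (p₁ − p₀) / p₁.
PN = (0.35616 − 0.22277) / 0.35616 = 0.13339 / 0.35616 ≈ 0.3745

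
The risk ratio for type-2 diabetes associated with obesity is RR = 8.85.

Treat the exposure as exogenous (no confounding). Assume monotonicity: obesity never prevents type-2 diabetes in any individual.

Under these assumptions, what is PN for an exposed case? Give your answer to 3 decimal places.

PN ≈ 0.887

Under exogeneity and monotonicity, PN = (RR − 1) / RR = 1 − 1/RR.
PN = (8.85 − 1) / 8.85 = 7.85 / 8.85 ≈ 0.8870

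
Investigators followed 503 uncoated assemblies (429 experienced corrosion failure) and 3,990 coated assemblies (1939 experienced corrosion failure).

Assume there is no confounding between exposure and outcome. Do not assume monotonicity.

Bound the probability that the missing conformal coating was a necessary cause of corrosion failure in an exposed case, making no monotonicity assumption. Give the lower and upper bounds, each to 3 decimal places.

0.430 ≤ PN ≤ 0.603

p₁ = P(outcome | exposed) = 429/503 = 0.85288
p₀ = P(outcome | unexposed) = 1939/3990 = 0.48596
Under exogeneity alone the bounds on PN are max{0,(p₁−p₀)/p₁} ≤ PN ≤ min{1,(1−p₀)/p₁}.
  lower = (p₁ − p₀)/p₁ = 0.36692 / 0.85288 ≈ 0.4302
  upper = min{1, (1 − p₀)/p₁} = 0.51404 / 0.85288 ≈ 0.6027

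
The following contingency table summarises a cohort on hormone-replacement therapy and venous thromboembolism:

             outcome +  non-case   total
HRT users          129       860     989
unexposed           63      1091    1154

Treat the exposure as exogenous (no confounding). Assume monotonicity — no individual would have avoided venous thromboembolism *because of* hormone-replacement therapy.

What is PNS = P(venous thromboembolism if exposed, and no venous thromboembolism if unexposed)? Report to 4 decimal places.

PNS ≈ 0.0758

p₁ = P(outcome | exposed) = 129/989 = 0.13043
p₀ = P(outcome | unexposed) = 63/1154 = 0.054593
Under exogeneity and monotonicity, PNS = p₁ − p₀.
PNS = 0.13043 − 0.054593 = 0.075842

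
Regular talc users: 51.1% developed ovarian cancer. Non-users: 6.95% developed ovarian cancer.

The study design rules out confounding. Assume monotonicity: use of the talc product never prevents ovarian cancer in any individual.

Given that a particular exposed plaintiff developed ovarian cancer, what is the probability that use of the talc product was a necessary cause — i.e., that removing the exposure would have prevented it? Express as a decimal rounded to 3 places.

p₁ = 0.511, p₀ = 0.0695.
Under exogeneity and monotonicity, PN = (p₁ − p₀) / p₁.
PN = (0.511 − 0.0695) / 0.511 = 0.4415 / 0.511 ≈ 0.8640

PN ≈ 0.864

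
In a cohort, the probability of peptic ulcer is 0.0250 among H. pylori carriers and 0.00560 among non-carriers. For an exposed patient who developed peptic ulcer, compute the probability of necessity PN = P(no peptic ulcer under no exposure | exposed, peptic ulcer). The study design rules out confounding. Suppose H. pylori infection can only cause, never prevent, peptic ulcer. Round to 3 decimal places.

PN ≈ 0.776

Let p₁ = 0.025, p₀ = 0.0056.
Under exogeneity and monotonicity, PN = (p₁ − p₀) / p₁.
PN = (0.025 − 0.0056) / 0.025 = 0.0194 / 0.025 ≈ 0.7760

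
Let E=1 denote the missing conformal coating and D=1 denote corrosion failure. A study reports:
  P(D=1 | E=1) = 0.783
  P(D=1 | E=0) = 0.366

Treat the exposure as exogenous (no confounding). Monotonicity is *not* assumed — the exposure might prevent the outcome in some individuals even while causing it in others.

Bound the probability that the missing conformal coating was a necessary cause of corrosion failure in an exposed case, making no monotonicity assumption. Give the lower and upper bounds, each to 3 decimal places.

0.533 ≤ PN ≤ 0.810

Let p₁ = 0.783, p₀ = 0.366.
Under exogeneity alone the bounds on PN are max{0,(p₁−p₀)/p₁} ≤ PN ≤ min{1,(1−p₀)/p₁}.
  lower = (p₁ − p₀)/p₁ = 0.417 / 0.783 ≈ 0.5326
  upper = min{1, (1 − p₀)/p₁} = 0.634 / 0.783 ≈ 0.8097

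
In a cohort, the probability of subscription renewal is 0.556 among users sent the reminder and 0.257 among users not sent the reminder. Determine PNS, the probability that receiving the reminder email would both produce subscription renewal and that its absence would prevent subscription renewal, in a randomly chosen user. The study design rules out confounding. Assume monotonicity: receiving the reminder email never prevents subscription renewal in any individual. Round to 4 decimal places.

Let p₁ = 0.556, p₀ = 0.257.
Under exogeneity and monotonicity, PNS = p₁ − p₀.
PNS = 0.556 − 0.257 = 0.299

PNS ≈ 0.2990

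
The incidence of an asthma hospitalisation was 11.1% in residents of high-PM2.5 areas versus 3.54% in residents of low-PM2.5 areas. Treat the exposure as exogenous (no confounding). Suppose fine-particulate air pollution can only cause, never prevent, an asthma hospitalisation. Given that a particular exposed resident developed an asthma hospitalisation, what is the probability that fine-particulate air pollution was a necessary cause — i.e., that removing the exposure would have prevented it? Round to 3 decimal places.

PN ≈ 0.681

p₁ = 0.111, p₀ = 0.0354.
Under exogeneity and monotonicity, PN = (p₁ − p₀) / p₁.
PN = (0.111 − 0.0354) / 0.111 = 0.0756 / 0.111 ≈ 0.6811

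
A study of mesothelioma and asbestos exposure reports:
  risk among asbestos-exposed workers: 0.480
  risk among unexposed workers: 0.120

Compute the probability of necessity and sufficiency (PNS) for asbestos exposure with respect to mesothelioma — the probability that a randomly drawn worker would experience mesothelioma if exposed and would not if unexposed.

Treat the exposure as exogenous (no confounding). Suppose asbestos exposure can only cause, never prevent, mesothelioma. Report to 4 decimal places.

Let p₁ = 0.48, p₀ = 0.12.
Under exogeneity and monotonicity, PNS = p₁ − p₀.
PNS = 0.48 − 0.12 = 0.36

PNS ≈ 0.3600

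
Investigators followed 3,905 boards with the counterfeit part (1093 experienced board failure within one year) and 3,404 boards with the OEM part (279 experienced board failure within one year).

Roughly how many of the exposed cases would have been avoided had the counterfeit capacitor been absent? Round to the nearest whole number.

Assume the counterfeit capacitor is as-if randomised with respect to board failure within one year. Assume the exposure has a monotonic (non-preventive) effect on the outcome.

p₁ = P(outcome | exposed) = 1093/3905 = 0.2799
p₀ = P(outcome | unexposed) = 279/3404 = 0.081962
PN = (p₁ − p₀)/p₁ = (0.2799 − 0.081962) / 0.2799 ≈ 0.70717.
Attributable cases ≈ PN × (exposed cases) = 0.70717 × 1093 ≈ 772.94.

about 773 cases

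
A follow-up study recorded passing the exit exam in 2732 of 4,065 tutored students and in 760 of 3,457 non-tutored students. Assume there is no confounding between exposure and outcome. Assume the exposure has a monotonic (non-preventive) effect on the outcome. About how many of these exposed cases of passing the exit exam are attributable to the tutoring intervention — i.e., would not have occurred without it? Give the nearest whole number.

p₁ = P(outcome | exposed) = 2732/4065 = 0.67208
p₀ = P(outcome | unexposed) = 760/3457 = 0.21984
PN = (p₁ − p₀)/p₁ = (0.67208 − 0.21984) / 0.67208 ≈ 0.67289.
Attributable cases ≈ PN × (exposed cases) = 0.67289 × 2732 ≈ 1838.33.

about 1838 cases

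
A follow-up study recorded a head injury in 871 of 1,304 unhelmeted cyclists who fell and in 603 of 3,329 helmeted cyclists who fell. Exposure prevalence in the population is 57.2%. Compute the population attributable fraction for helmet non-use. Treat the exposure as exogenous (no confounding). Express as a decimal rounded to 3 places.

PAF ≈ 0.606

p₁ = P(outcome | exposed) = 871/1304 = 0.66794
p₀ = P(outcome | unexposed) = 603/3329 = 0.18114
Overall risk P(Y=1) = π·p₁ + (1−π)·p₀ = 0.572×0.66794 + 0.428×0.18114 = 0.45959.
Under exogeneity, PAF = [P(Y=1) − p₀] / P(Y=1).
PAF = (0.45959 − 0.18114) / 0.45959 ≈ 0.6059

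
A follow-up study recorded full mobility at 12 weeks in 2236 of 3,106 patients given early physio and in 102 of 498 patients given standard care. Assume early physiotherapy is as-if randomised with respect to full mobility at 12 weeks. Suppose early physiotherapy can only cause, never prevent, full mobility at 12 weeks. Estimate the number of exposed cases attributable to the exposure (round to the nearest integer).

about 1600 cases

p₁ = P(outcome | exposed) = 2236/3106 = 0.7199
p₀ = P(outcome | unexposed) = 102/498 = 0.20482
PN = (p₁ − p₀)/p₁ = (0.7199 − 0.20482) / 0.7199 ≈ 0.71549.
Attributable cases ≈ PN × (exposed cases) = 0.71549 × 2236 ≈ 1599.83.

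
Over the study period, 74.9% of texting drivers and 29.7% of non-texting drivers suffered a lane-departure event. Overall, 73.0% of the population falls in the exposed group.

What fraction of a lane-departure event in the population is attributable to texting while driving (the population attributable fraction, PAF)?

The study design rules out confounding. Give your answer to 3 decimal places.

PAF ≈ 0.526

p₁ = 0.749, p₀ = 0.297.
Overall risk P(Y=1) = π·p₁ + (1−π)·p₀ = 0.73×0.749 + 0.27×0.297 = 0.62696.
Under exogeneity, PAF = [P(Y=1) − p₀] / P(Y=1).
PAF = (0.62696 − 0.297) / 0.62696 ≈ 0.5263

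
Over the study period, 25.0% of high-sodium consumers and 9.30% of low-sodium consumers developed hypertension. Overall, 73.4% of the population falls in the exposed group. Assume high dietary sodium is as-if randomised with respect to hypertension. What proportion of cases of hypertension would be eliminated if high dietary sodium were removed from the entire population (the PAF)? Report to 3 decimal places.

p₁ = 0.25, p₀ = 0.093.
Overall risk P(Y=1) = π·p₁ + (1−π)·p₀ = 0.734×0.25 + 0.266×0.093 = 0.20824.
Under exogeneity, PAF = [P(Y=1) − p₀] / P(Y=1).
PAF = (0.20824 − 0.093) / 0.20824 ≈ 0.5534

PAF ≈ 0.553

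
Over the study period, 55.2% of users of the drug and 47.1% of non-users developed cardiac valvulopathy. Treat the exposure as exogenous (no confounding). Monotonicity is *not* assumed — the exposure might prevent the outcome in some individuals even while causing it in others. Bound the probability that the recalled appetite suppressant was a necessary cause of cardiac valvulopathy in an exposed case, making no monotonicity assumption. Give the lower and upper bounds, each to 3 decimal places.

p₁ = 0.552, p₀ = 0.471.
Under exogeneity alone the bounds on PN are max{0,(p₁−p₀)/p₁} ≤ PN ≤ min{1,(1−p₀)/p₁}.
  lower = (p₁ − p₀)/p₁ = 0.081 / 0.552 ≈ 0.1467
  upper = min{1, (1 − p₀)/p₁} = 0.529 / 0.552 ≈ 0.9583

0.147 ≤ PN ≤ 0.958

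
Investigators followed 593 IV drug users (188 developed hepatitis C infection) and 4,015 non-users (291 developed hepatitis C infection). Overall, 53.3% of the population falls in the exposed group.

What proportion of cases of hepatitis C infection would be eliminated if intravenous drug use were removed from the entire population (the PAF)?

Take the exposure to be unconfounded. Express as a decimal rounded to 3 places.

p₁ = P(outcome | exposed) = 188/593 = 0.31703
p₀ = P(outcome | unexposed) = 291/4015 = 0.072478
Overall risk P(Y=1) = π·p₁ + (1−π)·p₀ = 0.533×0.31703 + 0.467×0.072478 = 0.20283.
Under exogeneity, PAF = [P(Y=1) − p₀] / P(Y=1).
PAF = (0.20283 − 0.072478) / 0.20283 ≈ 0.6427

PAF ≈ 0.643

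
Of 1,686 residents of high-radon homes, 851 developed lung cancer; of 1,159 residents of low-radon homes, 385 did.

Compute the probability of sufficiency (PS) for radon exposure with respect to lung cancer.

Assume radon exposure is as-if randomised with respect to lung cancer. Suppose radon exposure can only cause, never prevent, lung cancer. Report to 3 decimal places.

PS ≈ 0.258

p₁ = P(outcome | exposed) = 851/1686 = 0.50474
p₀ = P(outcome | unexposed) = 385/1159 = 0.33218
Under exogeneity and monotonicity, PS = (p₁ − p₀) / (1 − p₀).
PS = (0.50474 − 0.33218) / (1 − 0.33218) = 0.17256 / 0.66782 ≈ 0.2584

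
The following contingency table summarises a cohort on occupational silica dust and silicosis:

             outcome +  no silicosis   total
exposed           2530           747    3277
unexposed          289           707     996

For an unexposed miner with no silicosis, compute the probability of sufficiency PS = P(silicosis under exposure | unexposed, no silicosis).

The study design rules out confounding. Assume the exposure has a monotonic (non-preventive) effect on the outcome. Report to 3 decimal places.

p₁ = P(outcome | exposed) = 2530/3277 = 0.77205
p₀ = P(outcome | unexposed) = 289/996 = 0.29016
Under exogeneity and monotonicity, PS = (p₁ − p₀) / (1 − p₀).
PS = (0.77205 − 0.29016) / (1 − 0.29016) = 0.48189 / 0.70984 ≈ 0.6789

PS ≈ 0.679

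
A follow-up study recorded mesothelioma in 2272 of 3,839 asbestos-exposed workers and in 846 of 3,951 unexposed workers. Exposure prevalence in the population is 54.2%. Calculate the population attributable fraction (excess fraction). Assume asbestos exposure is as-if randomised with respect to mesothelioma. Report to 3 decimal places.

p₁ = P(outcome | exposed) = 2272/3839 = 0.59182
p₀ = P(outcome | unexposed) = 846/3951 = 0.21412
Overall risk P(Y=1) = π·p₁ + (1−π)·p₀ = 0.542×0.59182 + 0.458×0.21412 = 0.41884.
Under exogeneity, PAF = [P(Y=1) − p₀] / P(Y=1).
PAF = (0.41884 − 0.21412) / 0.41884 ≈ 0.4888

PAF ≈ 0.489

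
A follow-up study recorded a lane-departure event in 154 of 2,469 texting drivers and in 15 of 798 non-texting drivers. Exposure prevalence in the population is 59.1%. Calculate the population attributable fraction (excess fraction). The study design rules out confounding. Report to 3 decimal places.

p₁ = P(outcome | exposed) = 154/2469 = 0.062373
p₀ = P(outcome | unexposed) = 15/798 = 0.018797
Overall risk P(Y=1) = π·p₁ + (1−π)·p₀ = 0.591×0.062373 + 0.409×0.018797 = 0.044551.
Under exogeneity, PAF = [P(Y=1) − p₀] / P(Y=1).
PAF = (0.044551 − 0.018797) / 0.044551 ≈ 0.5781

PAF ≈ 0.578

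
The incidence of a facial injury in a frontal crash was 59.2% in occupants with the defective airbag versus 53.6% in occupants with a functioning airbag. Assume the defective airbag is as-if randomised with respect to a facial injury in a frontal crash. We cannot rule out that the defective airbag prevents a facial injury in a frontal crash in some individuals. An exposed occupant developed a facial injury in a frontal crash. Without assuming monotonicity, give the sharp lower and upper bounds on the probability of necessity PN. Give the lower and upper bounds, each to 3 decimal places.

0.095 ≤ PN ≤ 0.784

p₁ = 0.592, p₀ = 0.536.
Under exogeneity alone the bounds on PN are max{0,(p₁−p₀)/p₁} ≤ PN ≤ min{1,(1−p₀)/p₁}.
  lower = (p₁ − p₀)/p₁ = 0.056 / 0.592 ≈ 0.0946
  upper = min{1, (1 − p₀)/p₁} = 0.464 / 0.592 ≈ 0.7838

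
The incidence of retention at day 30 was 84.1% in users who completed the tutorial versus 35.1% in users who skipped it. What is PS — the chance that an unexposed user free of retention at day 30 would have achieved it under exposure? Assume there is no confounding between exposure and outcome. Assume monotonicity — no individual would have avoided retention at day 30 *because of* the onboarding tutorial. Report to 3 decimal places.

PS ≈ 0.755

p₁ = 0.841, p₀ = 0.351.
Under exogeneity and monotonicity, PS = (p₁ − p₀) / (1 − p₀).
PS = (0.841 − 0.351) / (1 − 0.351) = 0.49 / 0.649 ≈ 0.7550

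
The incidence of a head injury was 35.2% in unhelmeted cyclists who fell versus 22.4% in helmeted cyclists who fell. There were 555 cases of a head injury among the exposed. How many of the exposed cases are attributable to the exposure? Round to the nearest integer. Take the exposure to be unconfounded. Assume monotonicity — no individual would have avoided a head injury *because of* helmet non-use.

p₁ = 0.352, p₀ = 0.224.
PN = (p₁ − p₀)/p₁ = (0.352 − 0.224) / 0.352 ≈ 0.36364.
Attributable cases ≈ PN × (exposed cases) = 0.36364 × 555 ≈ 201.82.

about 202 cases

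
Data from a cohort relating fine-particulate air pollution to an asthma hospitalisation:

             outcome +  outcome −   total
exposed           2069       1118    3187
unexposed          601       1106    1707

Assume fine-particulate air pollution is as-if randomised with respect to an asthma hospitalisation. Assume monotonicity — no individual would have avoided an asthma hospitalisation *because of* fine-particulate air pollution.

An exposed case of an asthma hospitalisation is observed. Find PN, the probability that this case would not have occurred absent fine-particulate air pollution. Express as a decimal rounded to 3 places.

PN ≈ 0.458

p₁ = P(outcome | exposed) = 2069/3187 = 0.6492
p₀ = P(outcome | unexposed) = 601/1707 = 0.35208
Under exogeneity and monotonicity, PN = (p₁ − p₀)/p₁.
PN = (0.6492 − 0.35208) / 0.6492 ≈ 0.4577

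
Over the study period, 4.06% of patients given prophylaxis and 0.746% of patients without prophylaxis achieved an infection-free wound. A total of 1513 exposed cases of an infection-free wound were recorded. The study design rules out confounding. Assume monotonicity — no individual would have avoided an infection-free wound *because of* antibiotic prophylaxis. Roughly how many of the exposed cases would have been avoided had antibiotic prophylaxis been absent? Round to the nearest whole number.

p₁ = 0.0406, p₀ = 0.00746.
PN = (p₁ − p₀)/p₁ = (0.0406 − 0.00746) / 0.0406 ≈ 0.81626.
Attributable cases ≈ PN × (exposed cases) = 0.81626 × 1513 ≈ 1235.00.

about 1235 cases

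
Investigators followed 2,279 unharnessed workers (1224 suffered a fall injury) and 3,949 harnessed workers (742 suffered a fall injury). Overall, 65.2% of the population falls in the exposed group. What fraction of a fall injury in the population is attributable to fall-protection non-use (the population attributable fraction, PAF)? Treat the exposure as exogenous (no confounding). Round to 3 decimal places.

PAF ≈ 0.548

p₁ = P(outcome | exposed) = 1224/2279 = 0.53708
p₀ = P(outcome | unexposed) = 742/3949 = 0.1879
Overall risk P(Y=1) = π·p₁ + (1−π)·p₀ = 0.652×0.53708 + 0.348×0.1879 = 0.41556.
Under exogeneity, PAF = [P(Y=1) − p₀] / P(Y=1).
PAF = (0.41556 − 0.1879) / 0.41556 ≈ 0.5479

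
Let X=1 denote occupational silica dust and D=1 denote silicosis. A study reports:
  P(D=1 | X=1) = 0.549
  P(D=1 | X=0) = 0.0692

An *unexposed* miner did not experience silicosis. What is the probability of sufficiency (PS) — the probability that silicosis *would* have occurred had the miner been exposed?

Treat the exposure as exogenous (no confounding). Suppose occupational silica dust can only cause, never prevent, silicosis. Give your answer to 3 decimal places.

Let p₁ = 0.549, p₀ = 0.0692.
Under exogeneity and monotonicity, PS = (p₁ − p₀) / (1 − p₀).
PS = (0.549 − 0.0692) / (1 − 0.0692) = 0.4798 / 0.9308 ≈ 0.5155

PS ≈ 0.515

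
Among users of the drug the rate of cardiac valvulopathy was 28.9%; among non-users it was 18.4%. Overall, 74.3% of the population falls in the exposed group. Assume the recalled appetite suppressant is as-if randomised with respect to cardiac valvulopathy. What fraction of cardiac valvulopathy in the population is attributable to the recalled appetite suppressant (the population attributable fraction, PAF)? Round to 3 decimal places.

PAF ≈ 0.298

p₁ = 0.289, p₀ = 0.184.
Overall risk P(Y=1) = π·p₁ + (1−π)·p₀ = 0.743×0.289 + 0.257×0.184 = 0.26201.
Under exogeneity, PAF = [P(Y=1) − p₀] / P(Y=1).
PAF = (0.26201 − 0.184) / 0.26201 ≈ 0.2978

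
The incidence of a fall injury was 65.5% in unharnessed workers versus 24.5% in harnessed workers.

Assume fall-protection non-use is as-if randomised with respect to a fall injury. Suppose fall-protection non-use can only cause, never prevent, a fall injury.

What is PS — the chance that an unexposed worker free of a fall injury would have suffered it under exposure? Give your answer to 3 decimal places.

p₁ = 0.655, p₀ = 0.245.
Under exogeneity and monotonicity, PS = (p₁ − p₀) / (1 − p₀).
PS = (0.655 − 0.245) / (1 − 0.245) = 0.41 / 0.755 ≈ 0.5430

PS ≈ 0.543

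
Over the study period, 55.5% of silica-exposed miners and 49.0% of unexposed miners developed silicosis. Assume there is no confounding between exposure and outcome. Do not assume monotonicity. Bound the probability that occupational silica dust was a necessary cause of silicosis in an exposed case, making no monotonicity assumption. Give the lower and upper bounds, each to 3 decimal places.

0.117 ≤ PN ≤ 0.919

p₁ = 0.555, p₀ = 0.49.
Under exogeneity alone the bounds on PN are max{0,(p₁−p₀)/p₁} ≤ PN ≤ min{1,(1−p₀)/p₁}.
  lower = (p₁ − p₀)/p₁ = 0.065 / 0.555 ≈ 0.1171
  upper = min{1, (1 − p₀)/p₁} = 0.51 / 0.555 ≈ 0.9189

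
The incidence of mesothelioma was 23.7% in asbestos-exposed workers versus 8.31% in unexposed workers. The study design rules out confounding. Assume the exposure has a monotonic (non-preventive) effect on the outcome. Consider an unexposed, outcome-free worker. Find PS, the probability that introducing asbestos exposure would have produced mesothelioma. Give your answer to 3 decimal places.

p₁ = 0.237, p₀ = 0.0831.
Under exogeneity and monotonicity, PS = (p₁ − p₀) / (1 − p₀).
PS = (0.237 − 0.0831) / (1 − 0.0831) = 0.1539 / 0.9169 ≈ 0.1678

PS ≈ 0.168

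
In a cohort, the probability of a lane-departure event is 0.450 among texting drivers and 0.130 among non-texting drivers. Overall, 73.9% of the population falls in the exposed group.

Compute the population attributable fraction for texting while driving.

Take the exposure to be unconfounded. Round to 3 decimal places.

Let p₁ = 0.45, p₀ = 0.13.
Overall risk P(Y=1) = π·p₁ + (1−π)·p₀ = 0.739×0.45 + 0.261×0.13 = 0.36648.
Under exogeneity, PAF = [P(Y=1) − p₀] / P(Y=1).
PAF = (0.36648 − 0.13) / 0.36648 ≈ 0.6453

PAF ≈ 0.645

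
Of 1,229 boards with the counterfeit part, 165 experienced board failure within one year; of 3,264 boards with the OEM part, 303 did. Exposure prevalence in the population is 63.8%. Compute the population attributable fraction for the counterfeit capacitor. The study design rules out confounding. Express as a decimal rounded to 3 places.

PAF ≈ 0.222

p₁ = P(outcome | exposed) = 165/1229 = 0.13426
p₀ = P(outcome | unexposed) = 303/3264 = 0.092831
Overall risk P(Y=1) = π·p₁ + (1−π)·p₀ = 0.638×0.13426 + 0.362×0.092831 = 0.11926.
Under exogeneity, PAF = [P(Y=1) − p₀] / P(Y=1).
PAF = (0.11926 − 0.092831) / 0.11926 ≈ 0.2216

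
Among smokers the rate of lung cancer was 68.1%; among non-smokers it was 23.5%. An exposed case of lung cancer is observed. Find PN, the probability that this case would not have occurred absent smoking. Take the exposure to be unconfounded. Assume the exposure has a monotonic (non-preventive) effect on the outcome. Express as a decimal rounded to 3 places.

PN ≈ 0.655

p₁ = 0.681, p₀ = 0.235.
Under exogeneity and monotonicity, PN = (p₁ − p₀) / p₁.
PN = (0.681 − 0.235) / 0.681 = 0.446 / 0.681 ≈ 0.6549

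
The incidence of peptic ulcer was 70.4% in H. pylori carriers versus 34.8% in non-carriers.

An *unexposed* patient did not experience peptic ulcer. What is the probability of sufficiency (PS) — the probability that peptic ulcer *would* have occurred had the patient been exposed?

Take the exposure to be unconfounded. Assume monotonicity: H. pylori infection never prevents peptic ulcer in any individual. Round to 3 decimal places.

PS ≈ 0.546

p₁ = 0.704, p₀ = 0.348.
Under exogeneity and monotonicity, PS = (p₁ − p₀) / (1 − p₀).
PS = (0.704 − 0.348) / (1 − 0.348) = 0.356 / 0.652 ≈ 0.5460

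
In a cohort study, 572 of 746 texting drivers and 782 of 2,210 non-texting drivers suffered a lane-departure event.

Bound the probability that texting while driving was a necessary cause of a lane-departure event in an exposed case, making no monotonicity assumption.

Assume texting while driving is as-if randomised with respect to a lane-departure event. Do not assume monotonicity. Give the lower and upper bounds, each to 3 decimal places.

p₁ = P(outcome | exposed) = 572/746 = 0.76676
p₀ = P(outcome | unexposed) = 782/2210 = 0.35385
Under exogeneity alone the bounds on PN are max{0,(p₁−p₀)/p₁} ≤ PN ≤ min{1,(1−p₀)/p₁}.
  lower = (p₁ − p₀)/p₁ = 0.41291 / 0.76676 ≈ 0.5385
  upper = min{1, (1 − p₀)/p₁} = 0.64615 / 0.76676 ≈ 0.8427

0.539 ≤ PN ≤ 0.843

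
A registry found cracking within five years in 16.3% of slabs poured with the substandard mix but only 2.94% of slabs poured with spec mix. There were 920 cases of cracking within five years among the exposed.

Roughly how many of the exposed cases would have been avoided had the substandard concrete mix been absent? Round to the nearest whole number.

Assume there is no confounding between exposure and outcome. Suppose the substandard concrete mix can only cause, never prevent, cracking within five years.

p₁ = 0.163, p₀ = 0.0294.
PN = (p₁ − p₀)/p₁ = (0.163 − 0.0294) / 0.163 ≈ 0.81963.
Attributable cases ≈ PN × (exposed cases) = 0.81963 × 920 ≈ 754.06.

about 754 cases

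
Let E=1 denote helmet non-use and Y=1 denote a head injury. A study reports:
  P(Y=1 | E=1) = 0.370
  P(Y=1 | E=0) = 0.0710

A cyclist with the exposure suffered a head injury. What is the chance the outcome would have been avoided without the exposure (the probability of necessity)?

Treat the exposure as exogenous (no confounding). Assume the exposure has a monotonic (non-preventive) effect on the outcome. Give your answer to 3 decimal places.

PN ≈ 0.808

Let p₁ = 0.37, p₀ = 0.071.
Under exogeneity and monotonicity, PN = (p₁ − p₀) / p₁.
PN = (0.37 − 0.071) / 0.37 = 0.299 / 0.37 ≈ 0.8081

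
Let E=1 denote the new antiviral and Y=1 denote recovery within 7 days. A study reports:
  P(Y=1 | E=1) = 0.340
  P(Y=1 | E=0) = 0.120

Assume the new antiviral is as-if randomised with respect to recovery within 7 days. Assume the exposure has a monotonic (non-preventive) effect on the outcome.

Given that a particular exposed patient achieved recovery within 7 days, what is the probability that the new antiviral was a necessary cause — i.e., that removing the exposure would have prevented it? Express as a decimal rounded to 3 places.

PN ≈ 0.647

Let p₁ = 0.34, p₀ = 0.12.
Under exogeneity and monotonicity, PN = (p₁ − p₀) / p₁.
PN = (0.34 − 0.12) / 0.34 = 0.22 / 0.34 ≈ 0.6471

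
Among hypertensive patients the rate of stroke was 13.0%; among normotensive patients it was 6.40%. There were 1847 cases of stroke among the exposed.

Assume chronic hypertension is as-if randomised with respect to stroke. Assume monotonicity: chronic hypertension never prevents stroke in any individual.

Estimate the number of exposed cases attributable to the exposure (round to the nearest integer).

about 938 cases

p₁ = 0.13, p₀ = 0.064.
PN = (p₁ − p₀)/p₁ = (0.13 − 0.064) / 0.13 ≈ 0.50769.
Attributable cases ≈ PN × (exposed cases) = 0.50769 × 1847 ≈ 937.71.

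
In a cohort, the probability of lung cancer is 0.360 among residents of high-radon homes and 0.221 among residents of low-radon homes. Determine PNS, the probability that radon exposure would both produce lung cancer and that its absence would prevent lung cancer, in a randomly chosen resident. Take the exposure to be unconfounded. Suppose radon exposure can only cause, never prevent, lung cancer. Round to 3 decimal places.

PNS ≈ 0.139

Let p₁ = 0.36, p₀ = 0.221.
Under exogeneity and monotonicity, PNS = p₁ − p₀.
PNS = 0.36 − 0.221 = 0.139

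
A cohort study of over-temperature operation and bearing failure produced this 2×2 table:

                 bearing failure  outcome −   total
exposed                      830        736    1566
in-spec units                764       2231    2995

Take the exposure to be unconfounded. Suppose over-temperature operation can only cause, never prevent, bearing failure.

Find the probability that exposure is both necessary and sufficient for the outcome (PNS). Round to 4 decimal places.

PNS ≈ 0.2749

p₁ = P(outcome | exposed) = 830/1566 = 0.53001
p₀ = P(outcome | unexposed) = 764/2995 = 0.25509
Under exogeneity and monotonicity, PNS = p₁ − p₀.
PNS = 0.53001 − 0.25509 = 0.27492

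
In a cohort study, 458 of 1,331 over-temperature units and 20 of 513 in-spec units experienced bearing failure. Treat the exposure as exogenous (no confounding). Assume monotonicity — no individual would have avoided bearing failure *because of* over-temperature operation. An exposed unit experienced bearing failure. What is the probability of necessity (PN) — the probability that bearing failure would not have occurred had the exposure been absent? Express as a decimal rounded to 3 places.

PN ≈ 0.887

p₁ = P(outcome | exposed) = 458/1331 = 0.3441
p₀ = P(outcome | unexposed) = 20/513 = 0.038986
Under exogeneity and monotonicity, PN = (p₁ − p₀) / p₁.
PN = (0.3441 − 0.038986) / 0.3441 = 0.30512 / 0.3441 ≈ 0.8867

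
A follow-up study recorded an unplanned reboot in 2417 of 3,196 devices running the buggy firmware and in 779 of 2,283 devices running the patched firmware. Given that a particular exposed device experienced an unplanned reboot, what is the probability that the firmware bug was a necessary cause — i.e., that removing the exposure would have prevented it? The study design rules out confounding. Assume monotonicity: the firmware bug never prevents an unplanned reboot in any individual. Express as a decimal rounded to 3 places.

p₁ = P(outcome | exposed) = 2417/3196 = 0.75626
p₀ = P(outcome | unexposed) = 779/2283 = 0.34122
Under exogeneity and monotonicity, PN = (p₁ − p₀) / p₁.
PN = (0.75626 − 0.34122) / 0.75626 = 0.41504 / 0.75626 ≈ 0.5488

PN ≈ 0.549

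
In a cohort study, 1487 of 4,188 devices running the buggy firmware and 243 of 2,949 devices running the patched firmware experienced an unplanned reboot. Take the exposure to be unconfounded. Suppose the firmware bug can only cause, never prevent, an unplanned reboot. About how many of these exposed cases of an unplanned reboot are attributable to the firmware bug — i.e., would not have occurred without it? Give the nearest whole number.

about 1142 cases

p₁ = P(outcome | exposed) = 1487/4188 = 0.35506
p₀ = P(outcome | unexposed) = 243/2949 = 0.082401
PN = (p₁ − p₀)/p₁ = (0.35506 − 0.082401) / 0.35506 ≈ 0.76793.
Attributable cases ≈ PN × (exposed cases) = 0.76793 × 1487 ≈ 1141.91.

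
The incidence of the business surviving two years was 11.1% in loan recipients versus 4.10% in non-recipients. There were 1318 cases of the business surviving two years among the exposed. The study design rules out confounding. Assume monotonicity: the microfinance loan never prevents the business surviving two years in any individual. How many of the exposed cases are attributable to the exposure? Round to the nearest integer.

about 831 cases

p₁ = 0.111, p₀ = 0.041.
PN = (p₁ − p₀)/p₁ = (0.111 − 0.041) / 0.111 ≈ 0.63063.
Attributable cases ≈ PN × (exposed cases) = 0.63063 × 1318 ≈ 831.17.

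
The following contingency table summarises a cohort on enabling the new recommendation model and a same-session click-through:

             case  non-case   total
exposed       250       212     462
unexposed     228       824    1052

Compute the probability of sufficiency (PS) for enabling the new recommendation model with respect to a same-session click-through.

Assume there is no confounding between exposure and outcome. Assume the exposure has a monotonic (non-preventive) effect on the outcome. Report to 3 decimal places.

PS ≈ 0.414

p₁ = P(outcome | exposed) = 250/462 = 0.54113
p₀ = P(outcome | unexposed) = 228/1052 = 0.21673
Under exogeneity and monotonicity, PS = (p₁ − p₀)/(1 − p₀).
PS = (0.54113 − 0.21673) / 0.78327 ≈ 0.4142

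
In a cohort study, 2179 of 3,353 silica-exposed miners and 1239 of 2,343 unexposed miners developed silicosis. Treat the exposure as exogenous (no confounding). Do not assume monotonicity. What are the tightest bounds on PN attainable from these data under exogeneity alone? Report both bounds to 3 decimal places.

0.186 ≤ PN ≤ 0.725

p₁ = P(outcome | exposed) = 2179/3353 = 0.64987
p₀ = P(outcome | unexposed) = 1239/2343 = 0.52881
Under exogeneity alone the bounds on PN are max{0,(p₁−p₀)/p₁} ≤ PN ≤ min{1,(1−p₀)/p₁}.
  lower = (p₁ − p₀)/p₁ = 0.12106 / 0.64987 ≈ 0.1863
  upper = min{1, (1 − p₀)/p₁} = 0.47119 / 0.64987 ≈ 0.7251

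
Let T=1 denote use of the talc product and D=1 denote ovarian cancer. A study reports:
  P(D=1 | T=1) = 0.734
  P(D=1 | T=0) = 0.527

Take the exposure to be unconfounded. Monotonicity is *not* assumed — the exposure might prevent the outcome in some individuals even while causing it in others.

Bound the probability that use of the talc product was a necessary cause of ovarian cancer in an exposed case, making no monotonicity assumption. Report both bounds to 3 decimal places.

Let p₁ = 0.734, p₀ = 0.527.
Under exogeneity alone the bounds on PN are max{0,(p₁−p₀)/p₁} ≤ PN ≤ min{1,(1−p₀)/p₁}.
  lower = (p₁ − p₀)/p₁ = 0.207 / 0.734 ≈ 0.2820
  upper = min{1, (1 − p₀)/p₁} = 0.473 / 0.734 ≈ 0.6444

0.282 ≤ PN ≤ 0.644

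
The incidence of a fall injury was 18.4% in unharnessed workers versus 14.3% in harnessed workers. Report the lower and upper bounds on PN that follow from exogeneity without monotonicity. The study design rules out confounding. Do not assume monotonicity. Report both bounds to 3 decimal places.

0.223 ≤ PN ≤ 1.000

p₁ = 0.184, p₀ = 0.143.
Under exogeneity alone the bounds on PN are max{0,(p₁−p₀)/p₁} ≤ PN ≤ min{1,(1−p₀)/p₁}.
  lower = (p₁ − p₀)/p₁ = 0.041 / 0.184 ≈ 0.2228
  upper = min{1, (1 − p₀)/p₁} = 0.857 / 0.184 ≈ 4.6576 → capped at 1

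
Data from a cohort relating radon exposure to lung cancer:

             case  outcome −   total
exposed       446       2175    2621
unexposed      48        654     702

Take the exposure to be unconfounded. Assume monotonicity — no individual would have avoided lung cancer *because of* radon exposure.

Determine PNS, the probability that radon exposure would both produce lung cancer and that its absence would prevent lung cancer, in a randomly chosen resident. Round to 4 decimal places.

PNS ≈ 0.1018

p₁ = P(outcome | exposed) = 446/2621 = 0.17016
p₀ = P(outcome | unexposed) = 48/702 = 0.068376
Under exogeneity and monotonicity, PNS = p₁ − p₀.
PNS = 0.17016 − 0.068376 = 0.10179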